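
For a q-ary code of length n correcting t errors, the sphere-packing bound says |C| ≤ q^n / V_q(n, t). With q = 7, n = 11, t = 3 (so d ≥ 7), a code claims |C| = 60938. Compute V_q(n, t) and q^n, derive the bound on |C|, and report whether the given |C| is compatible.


V_q(n, t) = 37687, q^n = 1977326743, Hamming bound = 52467, |C| = 60938 > bound (violated).

Step 1: Compute V_q(n, t) = Σ_{j=0}^3 C(n, j) (q−1)^j.
  j = 0: C(11,0)·(6)^0 = 1·1 = 1.
  j = 1: C(11,1)·(6)^1 = 11·6 = 66.
  j = 2: C(11,2)·(6)^2 = 55·36 = 1980.
  j = 3: C(11,3)·(6)^3 = 165·216 = 35640.
  V_q(n, t) = 1 + 66 + 1980 + 35640 = 37687.
Step 2: q^n = 7^11 = 1977326743.
Step 3: Hamming bound ⌊q^n / V_q(n,t)⌋ = ⌊1977326743/37687⌋ = 52467.
Step 4: Compare |C| = 60938 to 52467: violated.
The claimed |C| lies above the Hamming bound, so no 7-ary code of length 11 with d ≥ 7 can have 60938 codewords.


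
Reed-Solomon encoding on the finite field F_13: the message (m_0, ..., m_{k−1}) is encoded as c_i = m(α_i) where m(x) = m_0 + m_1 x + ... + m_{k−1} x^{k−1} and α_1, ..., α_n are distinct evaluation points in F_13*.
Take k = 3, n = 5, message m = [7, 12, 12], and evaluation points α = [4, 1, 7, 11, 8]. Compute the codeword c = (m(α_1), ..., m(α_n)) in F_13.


c = [0, 5, 3, 5, 0]

Message polynomial: m(x) = 7 + 12·x + 12·x^2 (mod 13).
For each evaluation point α_i, compute m(α_i) mod 13:
  α_1 = 4: Horner steps 12 → 8 → 0, so m(4) = 0.
  α_2 = 1: Horner steps 12 → 11 → 5, so m(1) = 5.
  α_3 = 7: Horner steps 12 → 5 → 3, so m(7) = 3.
  α_4 = 11: Horner steps 12 → 1 → 5, so m(11) = 5.
  α_5 = 8: Horner steps 12 → 4 → 0, so m(8) = 0.
Codeword c = [0, 5, 3, 5, 0] ∈ F_13^5.


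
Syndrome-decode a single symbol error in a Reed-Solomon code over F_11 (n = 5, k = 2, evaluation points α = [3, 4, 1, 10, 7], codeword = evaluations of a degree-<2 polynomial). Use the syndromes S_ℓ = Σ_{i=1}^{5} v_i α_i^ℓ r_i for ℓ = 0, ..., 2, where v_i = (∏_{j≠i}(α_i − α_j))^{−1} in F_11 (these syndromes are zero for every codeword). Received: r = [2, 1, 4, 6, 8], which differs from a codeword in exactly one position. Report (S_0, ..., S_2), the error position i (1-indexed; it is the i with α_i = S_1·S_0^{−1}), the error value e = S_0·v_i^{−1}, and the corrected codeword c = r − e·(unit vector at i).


S = (8, 1, 7), error at position 5, error magnitude e = 10, c = [2, 1, 4, 6, 9].

Step 1: column multipliers v_i = (∏_{j≠i}(α_i − α_j))^{−1} mod 11.
  i = 1 (α = 3): (3−4)(3−1)(3−10)(3−7) = (−1)·2·(−7)·(−4) = −56 ≡ 10, so v_1 = 10^{−1} = 10 (mod 11).
  i = 2 (α = 4): (4−3)(4−1)(4−10)(4−7) = 1·3·(−6)·(−3) = 54 ≡ 10, so v_2 = 10^{−1} = 10 (mod 11).
  i = 3 (α = 1): (1−3)(1−4)(1−10)(1−7) = (−2)·(−3)·(−9)·(−6) = 324 ≡ 5, so v_3 = 5^{−1} = 9 (mod 11).
  i = 4 (α = 10): (10−3)(10−4)(10−1)(10−7) = 7·6·9·3 = 1134 ≡ 1, so v_4 = 1^{−1} = 1 (mod 11).
  i = 5 (α = 7): (7−3)(7−4)(7−1)(7−10) = 4·3·6·(−3) = −216 ≡ 4, so v_5 = 4^{−1} = 3 (mod 11).
  v = [10, 10, 9, 1, 3].
Step 2: syndromes of r = [2, 1, 4, 6, 8] (all sums mod 11).
  S_0 = Σ v_i r_i = 10·2 + 10·1 + 9·4 + 1·6 + 3·8 = 96 ≡ 8.
  S_1 = Σ v_i α_i r_i = 10·3·2 + 10·4·1 + 9·1·4 + 1·10·6 + 3·7·8 = 364 ≡ 1.
  α_i^2 mod 11 = [9, 5, 1, 1, 5].
  S_2 = Σ v_i α_i^2 r_i = 10·9·2 + 10·5·1 + 9·1·4 + 1·1·6 + 3·5·8 = 392 ≡ 7.
  S = (8, 1, 7) ≠ 0, so r is not a codeword (an error is present).
Step 3: locate the error. For a single error e at position i, S_ℓ = v_i·e·α_i^ℓ, so α_err = S_1/S_0.
  S_0^{−1} = 8^{−1} = 7 (mod 11), so α_err = 1·7 = 7 ≡ 7 = α_5. Error position i = 5.
  Consistency check: S_2/S_1 = 7·1 = 7 ≡ 7 = α_err ✓ (single-error assumption holds).
Step 4: error magnitude e = S_0/v_5 = S_0·∏_{j≠5}(α_5 − α_j) = 8·4 = 32 ≡ 10 (mod 11).
Step 5: correct position 5: c_5 = r_5 − e = 8 − 10 ≡ 9 (mod 11). Hence c = [2, 1, 4, 6, 9].
  Check: interpolating c through the α_i gives m(x) = 5 + 10·x (degree < 2) with m(α_i) = c_i for every i, so c is indeed a codeword.


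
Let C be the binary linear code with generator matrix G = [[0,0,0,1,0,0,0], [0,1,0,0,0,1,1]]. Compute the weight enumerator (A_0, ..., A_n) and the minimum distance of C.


Weight distribution: A_0 = 1, A_1 = 1, A_3 = 1, A_4 = 1. Minimum distance d = 1.

Enumerate all 2^2 = 4 messages m ∈ F_2^2.
For each, compute codeword c = mG in F_2^7, then tally its weight.
  m = 00 → c = 0000000, weight = 0.
  m = 10 → c = 0001000, weight = 1.
  m = 01 → c = 0100011, weight = 3.
  m = 11 → c = 0101011, weight = 4.
Tally weights:
  weight 0: 1 codewords.
  weight 1: 1 codewords.
  weight 3: 1 codewords.
  weight 4: 1 codewords.
Minimum distance d = smallest w > 0 with A_w > 0 = 1.
Sanity: Σ A_w = 4 = 2^2 = 4 ✓.


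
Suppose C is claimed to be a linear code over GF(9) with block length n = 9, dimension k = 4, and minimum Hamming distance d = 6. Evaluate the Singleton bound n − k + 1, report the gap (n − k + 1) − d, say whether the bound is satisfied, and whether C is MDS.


Singleton RHS = n − k + 1 = 6, slack = 0, bound satisfied, MDS.

Singleton bound: d ≤ n − k + 1.
Here n = 9, k = 4, so n − k + 1 = 6.
Given d = 6, check d ≤ 6: YES.
Slack = (n − k + 1) − d = 0.
The code is MDS (slack = 0).
Description: the claimed parameters are [9, 4, 6]_9; such a code would be MDS (meets Singleton bound).


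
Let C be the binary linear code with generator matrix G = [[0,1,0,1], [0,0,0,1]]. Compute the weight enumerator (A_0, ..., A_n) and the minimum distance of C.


Weight distribution: A_0 = 1, A_1 = 2, A_2 = 1. Minimum distance d = 1.

Enumerate all 2^2 = 4 messages m ∈ F_2^2.
For each, compute codeword c = mG in F_2^4, then tally its weight.
  m = 00 → c = 0000, weight = 0.
  m = 10 → c = 0101, weight = 2.
  m = 01 → c = 0001, weight = 1.
  m = 11 → c = 0100, weight = 1.
Tally weights:
  weight 0: 1 codewords.
  weight 1: 2 codewords.
  weight 2: 1 codewords.
Minimum distance d = smallest w > 0 with A_w > 0 = 1.
Sanity: Σ A_w = 4 = 2^2 = 4 ✓.


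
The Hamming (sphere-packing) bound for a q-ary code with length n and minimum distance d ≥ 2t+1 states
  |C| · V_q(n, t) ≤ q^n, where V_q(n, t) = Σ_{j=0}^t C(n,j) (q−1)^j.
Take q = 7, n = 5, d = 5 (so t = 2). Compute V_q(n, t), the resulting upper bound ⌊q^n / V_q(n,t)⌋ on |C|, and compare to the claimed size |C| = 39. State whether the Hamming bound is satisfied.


V_q(n, t) = 391, q^n = 16807, Hamming bound = 42, |C| = 39 ≤ bound (satisfied).

Step 1: Compute V_q(n, t) = Σ_{j=0}^2 C(n, j) (q−1)^j.
  j = 0: C(5,0)·(6)^0 = 1·1 = 1.
  j = 1: C(5,1)·(6)^1 = 5·6 = 30.
  j = 2: C(5,2)·(6)^2 = 10·36 = 360.
  V_q(n, t) = 1 + 30 + 360 = 391.
Step 2: q^n = 7^5 = 16807.
Step 3: Hamming bound ⌊q^n / V_q(n,t)⌋ = ⌊16807/391⌋ = 42.
Step 4: Compare |C| = 39 to 42: satisfied.
The claimed |C| lies below the Hamming bound.


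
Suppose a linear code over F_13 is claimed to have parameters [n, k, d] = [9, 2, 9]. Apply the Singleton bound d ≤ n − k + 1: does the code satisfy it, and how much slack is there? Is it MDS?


Singleton RHS = n − k + 1 = 8, slack = -1, bound violated (no such code; not MDS).

Singleton bound: d ≤ n − k + 1.
Here n = 9, k = 2, so n − k + 1 = 8.
Given d = 9, check d ≤ 8: NO.
Slack = (n − k + 1) − d = -1.
The slack is negative: d = 9 exceeds n − k + 1 = 8 by 1, so the Singleton bound is violated and no linear [9, 2, 9]_13 code can exist. In particular it is not MDS (MDS requires d = n − k + 1 exactly).
Description: the claimed parameters are [9, 2, 9]_13; such a code would be impossible (violates the Singleton bound).


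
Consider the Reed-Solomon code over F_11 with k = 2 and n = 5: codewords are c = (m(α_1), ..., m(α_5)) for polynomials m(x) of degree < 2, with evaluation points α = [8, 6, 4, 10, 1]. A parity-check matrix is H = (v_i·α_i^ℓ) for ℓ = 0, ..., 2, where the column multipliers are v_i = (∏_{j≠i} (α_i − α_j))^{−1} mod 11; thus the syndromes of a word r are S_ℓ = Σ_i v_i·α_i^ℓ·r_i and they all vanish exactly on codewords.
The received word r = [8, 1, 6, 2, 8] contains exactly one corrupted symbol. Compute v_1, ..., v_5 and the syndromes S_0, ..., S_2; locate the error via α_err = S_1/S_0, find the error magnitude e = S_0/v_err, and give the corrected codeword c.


S = (5, 7, 1), error at position 1, error magnitude e = 1, c = [7, 1, 6, 2, 8].

Step 1: column multipliers v_i = (∏_{j≠i}(α_i − α_j))^{−1} mod 11.
  i = 1 (α = 8): (8−6)(8−4)(8−10)(8−1) = 2·4·(−2)·7 = −112 ≡ 9, so v_1 = 9^{−1} = 5 (mod 11).
  i = 2 (α = 6): (6−8)(6−4)(6−10)(6−1) = (−2)·2·(−4)·5 = 80 ≡ 3, so v_2 = 3^{−1} = 4 (mod 11).
  i = 3 (α = 4): (4−8)(4−6)(4−10)(4−1) = (−4)·(−2)·(−6)·3 = −144 ≡ 10, so v_3 = 10^{−1} = 10 (mod 11).
  i = 4 (α = 10): (10−8)(10−6)(10−4)(10−1) = 2·4·6·9 = 432 ≡ 3, so v_4 = 3^{−1} = 4 (mod 11).
  i = 5 (α = 1): (1−8)(1−6)(1−4)(1−10) = (−7)·(−5)·(−3)·(−9) = 945 ≡ 10, so v_5 = 10^{−1} = 10 (mod 11).
  v = [5, 4, 10, 4, 10].
Step 2: syndromes of r = [8, 1, 6, 2, 8] (all sums mod 11).
  S_0 = Σ v_i r_i = 5·8 + 4·1 + 10·6 + 4·2 + 10·8 = 192 ≡ 5.
  S_1 = Σ v_i α_i r_i = 5·8·8 + 4·6·1 + 10·4·6 + 4·10·2 + 10·1·8 = 744 ≡ 7.
  α_i^2 mod 11 = [9, 3, 5, 1, 1].
  S_2 = Σ v_i α_i^2 r_i = 5·9·8 + 4·3·1 + 10·5·6 + 4·1·2 + 10·1·8 = 760 ≡ 1.
  S = (5, 7, 1) ≠ 0, so r is not a codeword (an error is present).
Step 3: locate the error. For a single error e at position i, S_ℓ = v_i·e·α_i^ℓ, so α_err = S_1/S_0.
  S_0^{−1} = 5^{−1} = 9 (mod 11), so α_err = 7·9 = 63 ≡ 8 = α_1. Error position i = 1.
  Consistency check: S_2/S_1 = 1·8 = 8 ≡ 8 = α_err ✓ (single-error assumption holds).
Step 4: error magnitude e = S_0/v_1 = S_0·∏_{j≠1}(α_1 − α_j) = 5·9 = 45 ≡ 1 (mod 11).
Step 5: correct position 1: c_1 = r_1 − e = 8 − 1 ≡ 7 (mod 11). Hence c = [7, 1, 6, 2, 8].
  Check: interpolating c through the α_i gives m(x) = 5 + 3·x (degree < 2) with m(α_i) = c_i for every i, so c is indeed a codeword.


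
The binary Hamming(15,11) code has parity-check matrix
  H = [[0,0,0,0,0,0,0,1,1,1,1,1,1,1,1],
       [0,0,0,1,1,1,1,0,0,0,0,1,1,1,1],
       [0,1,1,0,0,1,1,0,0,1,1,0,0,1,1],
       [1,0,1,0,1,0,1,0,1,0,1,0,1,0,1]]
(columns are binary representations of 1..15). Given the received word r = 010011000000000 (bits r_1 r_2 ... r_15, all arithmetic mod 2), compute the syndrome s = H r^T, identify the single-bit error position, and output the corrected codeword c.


s = (0, 0, 0, 1)^T, error position = 1, corrected codeword c = 110011000000000

Compute s = H r^T mod 2 one row at a time:
  s_1 = 0 + 0 + 0 + 0 + 0 + 0 + 0 + 0 = 0 ≡ 0 (mod 2).
  s_2 = 0 + 1 + 1 + 0 + 0 + 0 + 0 + 0 = 2 ≡ 0 (mod 2).
  s_3 = 1 + 0 + 1 + 0 + 0 + 0 + 0 + 0 = 2 ≡ 0 (mod 2).
  s_4 = 0 + 0 + 1 + 0 + 0 + 0 + 0 + 0 = 1 ≡ 1 (mod 2).
s = (0, 0, 0, 1)^T — this equals column 1 of H (binary 0001), so error is at position 1.
Correct: flip bit 1 of r = 010011000000000 to get c = 110011000000000.


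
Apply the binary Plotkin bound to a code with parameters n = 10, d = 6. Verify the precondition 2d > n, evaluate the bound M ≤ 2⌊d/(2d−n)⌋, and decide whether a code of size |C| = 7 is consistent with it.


Plotkin bound M ≤ 6; given |C| = 7 > bound (violated).

Check applicability: 2d = 12, n = 10.
2d − n = 2 > 0, so Plotkin applies.
Compute d/(2d−n) = 6/2 ≈ 3.0000.
⌊d/(2d−n)⌋ = 3.
Plotkin bound: M ≤ 2·3 = 6.
Given |C| = 7, check: VIOLATED.
This |C| is above the Plotkin bound, so no binary code with n = 10, d = 6 and 7 codewords exists.


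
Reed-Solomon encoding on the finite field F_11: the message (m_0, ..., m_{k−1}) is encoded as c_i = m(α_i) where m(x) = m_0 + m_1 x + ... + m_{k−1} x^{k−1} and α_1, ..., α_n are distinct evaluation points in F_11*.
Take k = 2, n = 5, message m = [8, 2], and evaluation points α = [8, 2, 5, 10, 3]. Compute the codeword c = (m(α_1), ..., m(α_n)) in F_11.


c = [2, 1, 7, 6, 3]

Message polynomial: m(x) = 8 + 2·x (mod 11).
For each evaluation point α_i, compute m(α_i) mod 11:
  α_1 = 8: Horner steps 2 → 2, so m(8) = 2.
  α_2 = 2: Horner steps 2 → 1, so m(2) = 1.
  α_3 = 5: Horner steps 2 → 7, so m(5) = 7.
  α_4 = 10: Horner steps 2 → 6, so m(10) = 6.
  α_5 = 3: Horner steps 2 → 3, so m(3) = 3.
Codeword c = [2, 1, 7, 6, 3] ∈ F_11^5.


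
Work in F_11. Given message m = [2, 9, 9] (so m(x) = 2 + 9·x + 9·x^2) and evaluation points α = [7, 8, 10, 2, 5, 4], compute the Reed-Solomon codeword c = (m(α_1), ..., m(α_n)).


c = [0, 1, 2, 1, 8, 6]

Message polynomial: m(x) = 2 + 9·x + 9·x^2 (mod 11).
For each evaluation point α_i, compute m(α_i) mod 11:
  α_1 = 7: Horner steps 9 → 6 → 0, so m(7) = 0.
  α_2 = 8: Horner steps 9 → 4 → 1, so m(8) = 1.
  α_3 = 10: Horner steps 9 → 0 → 2, so m(10) = 2.
  α_4 = 2: Horner steps 9 → 5 → 1, so m(2) = 1.
  α_5 = 5: Horner steps 9 → 10 → 8, so m(5) = 8.
  α_6 = 4: Horner steps 9 → 1 → 6, so m(4) = 6.
Codeword c = [0, 1, 2, 1, 8, 6] ∈ F_11^6.


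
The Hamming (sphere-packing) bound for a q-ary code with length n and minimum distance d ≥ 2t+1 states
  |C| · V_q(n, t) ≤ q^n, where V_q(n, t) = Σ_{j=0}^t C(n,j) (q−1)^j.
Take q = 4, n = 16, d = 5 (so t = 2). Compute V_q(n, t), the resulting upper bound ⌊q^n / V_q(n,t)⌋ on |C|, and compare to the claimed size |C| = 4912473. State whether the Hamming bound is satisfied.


V_q(n, t) = 1129, q^n = 4294967296, Hamming bound = 3804222, |C| = 4912473 > bound (violated).

Step 1: Compute V_q(n, t) = Σ_{j=0}^2 C(n, j) (q−1)^j.
  j = 0: C(16,0)·(3)^0 = 1·1 = 1.
  j = 1: C(16,1)·(3)^1 = 16·3 = 48.
  j = 2: C(16,2)·(3)^2 = 120·9 = 1080.
  V_q(n, t) = 1 + 48 + 1080 = 1129.
Step 2: q^n = 4^16 = 4294967296.
Step 3: Hamming bound ⌊q^n / V_q(n,t)⌋ = ⌊4294967296/1129⌋ = 3804222.
Step 4: Compare |C| = 4912473 to 3804222: violated.
The claimed |C| lies above the Hamming bound, so no 4-ary code of length 16 with d ≥ 5 can have 4912473 codewords.


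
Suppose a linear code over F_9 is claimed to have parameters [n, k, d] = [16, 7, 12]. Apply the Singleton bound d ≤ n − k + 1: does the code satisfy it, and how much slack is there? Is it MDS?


Singleton RHS = n − k + 1 = 10, slack = -2, bound violated (no such code; not MDS).

Singleton bound: d ≤ n − k + 1.
Here n = 16, k = 7, so n − k + 1 = 10.
Given d = 12, check d ≤ 10: NO.
Slack = (n − k + 1) − d = -2.
The slack is negative: d = 12 exceeds n − k + 1 = 10 by 2, so the Singleton bound is violated and no linear [16, 7, 12]_9 code can exist. In particular it is not MDS (MDS requires d = n − k + 1 exactly).
Description: the claimed parameters are [16, 7, 12]_9; such a code would be impossible (violates the Singleton bound).


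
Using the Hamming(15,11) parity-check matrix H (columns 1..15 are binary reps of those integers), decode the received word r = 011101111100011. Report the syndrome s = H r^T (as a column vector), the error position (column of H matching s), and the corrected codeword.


s = (1, 1, 1, 0)^T, error position = 14, corrected codeword c = 011101111100001

Compute s = H r^T mod 2 one row at a time:
  s_1 = 1 + 1 + 1 + 0 + 0 + 0 + 1 + 1 = 5 ≡ 1 (mod 2).
  s_2 = 1 + 0 + 1 + 1 + 0 + 0 + 1 + 1 = 5 ≡ 1 (mod 2).
  s_3 = 1 + 1 + 1 + 1 + 1 + 0 + 1 + 1 = 7 ≡ 1 (mod 2).
  s_4 = 0 + 1 + 0 + 1 + 1 + 0 + 0 + 1 = 4 ≡ 0 (mod 2).
s = (1, 1, 1, 0)^T — this equals column 14 of H (binary 1110), so error is at position 14.
Correct: flip bit 14 of r = 011101111100011 to get c = 011101111100001.


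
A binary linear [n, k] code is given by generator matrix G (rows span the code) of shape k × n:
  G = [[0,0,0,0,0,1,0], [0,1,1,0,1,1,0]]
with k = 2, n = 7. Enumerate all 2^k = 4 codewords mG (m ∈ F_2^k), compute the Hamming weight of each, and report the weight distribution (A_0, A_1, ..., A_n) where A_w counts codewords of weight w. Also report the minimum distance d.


Weight distribution: A_0 = 1, A_1 = 1, A_3 = 1, A_4 = 1. Minimum distance d = 1.

Enumerate all 2^2 = 4 messages m ∈ F_2^2.
For each, compute codeword c = mG in F_2^7, then tally its weight.
  m = 00 → c = 0000000, weight = 0.
  m = 10 → c = 0000010, weight = 1.
  m = 01 → c = 0110110, weight = 4.
  m = 11 → c = 0110100, weight = 3.
Tally weights:
  weight 0: 1 codewords.
  weight 1: 1 codewords.
  weight 3: 1 codewords.
  weight 4: 1 codewords.
Minimum distance d = smallest w > 0 with A_w > 0 = 1.
Sanity: Σ A_w = 4 = 2^2 = 4 ✓.


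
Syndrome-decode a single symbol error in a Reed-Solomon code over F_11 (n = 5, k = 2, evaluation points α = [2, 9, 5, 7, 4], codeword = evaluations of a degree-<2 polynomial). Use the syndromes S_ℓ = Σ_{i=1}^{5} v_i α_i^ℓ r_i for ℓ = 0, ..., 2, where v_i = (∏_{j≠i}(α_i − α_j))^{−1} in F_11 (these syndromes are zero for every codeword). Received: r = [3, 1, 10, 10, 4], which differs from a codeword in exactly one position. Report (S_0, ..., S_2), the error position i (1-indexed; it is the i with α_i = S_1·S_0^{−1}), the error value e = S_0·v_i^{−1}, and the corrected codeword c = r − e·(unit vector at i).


S = (9, 8, 1), error at position 4, error magnitude e = 10, c = [3, 1, 10, 0, 4].

Step 1: column multipliers v_i = (∏_{j≠i}(α_i − α_j))^{−1} mod 11.
  i = 1 (α = 2): (2−9)(2−5)(2−7)(2−4) = (−7)·(−3)·(−5)·(−2) = 210 ≡ 1, so v_1 = 1^{−1} = 1 (mod 11).
  i = 2 (α = 9): (9−2)(9−5)(9−7)(9−4) = 7·4·2·5 = 280 ≡ 5, so v_2 = 5^{−1} = 9 (mod 11).
  i = 3 (α = 5): (5−2)(5−9)(5−7)(5−4) = 3·(−4)·(−2)·1 = 24 ≡ 2, so v_3 = 2^{−1} = 6 (mod 11).
  i = 4 (α = 7): (7−2)(7−9)(7−5)(7−4) = 5·(−2)·2·3 = −60 ≡ 6, so v_4 = 6^{−1} = 2 (mod 11).
  i = 5 (α = 4): (4−2)(4−9)(4−5)(4−7) = 2·(−5)·(−1)·(−3) = −30 ≡ 3, so v_5 = 3^{−1} = 4 (mod 11).
  v = [1, 9, 6, 2, 4].
Step 2: syndromes of r = [3, 1, 10, 10, 4] (all sums mod 11).
  S_0 = Σ v_i r_i = 1·3 + 9·1 + 6·10 + 2·10 + 4·4 = 108 ≡ 9.
  S_1 = Σ v_i α_i r_i = 1·2·3 + 9·9·1 + 6·5·10 + 2·7·10 + 4·4·4 = 591 ≡ 8.
  α_i^2 mod 11 = [4, 4, 3, 5, 5].
  S_2 = Σ v_i α_i^2 r_i = 1·4·3 + 9·4·1 + 6·3·10 + 2·5·10 + 4·5·4 = 408 ≡ 1.
  S = (9, 8, 1) ≠ 0, so r is not a codeword (an error is present).
Step 3: locate the error. For a single error e at position i, S_ℓ = v_i·e·α_i^ℓ, so α_err = S_1/S_0.
  S_0^{−1} = 9^{−1} = 5 (mod 11), so α_err = 8·5 = 40 ≡ 7 = α_4. Error position i = 4.
  Consistency check: S_2/S_1 = 1·7 = 7 ≡ 7 = α_err ✓ (single-error assumption holds).
Step 4: error magnitude e = S_0/v_4 = S_0·∏_{j≠4}(α_4 − α_j) = 9·6 = 54 ≡ 10 (mod 11).
Step 5: correct position 4: c_4 = r_4 − e = 10 − 10 ≡ 0 (mod 11). Hence c = [3, 1, 10, 0, 4].
  Check: interpolating c through the α_i gives m(x) = 2 + 6·x (degree < 2) with m(α_i) = c_i for every i, so c is indeed a codeword.


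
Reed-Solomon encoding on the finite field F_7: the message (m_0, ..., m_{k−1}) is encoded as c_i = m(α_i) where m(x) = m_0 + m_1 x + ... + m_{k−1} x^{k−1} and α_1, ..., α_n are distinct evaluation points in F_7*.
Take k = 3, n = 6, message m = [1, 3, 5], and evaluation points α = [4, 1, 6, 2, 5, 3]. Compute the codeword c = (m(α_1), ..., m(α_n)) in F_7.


c = [2, 2, 3, 6, 1, 6]

Message polynomial: m(x) = 1 + 3·x + 5·x^2 (mod 7).
For each evaluation point α_i, compute m(α_i) mod 7:
  α_1 = 4: Horner steps 5 → 2 → 2, so m(4) = 2.
  α_2 = 1: Horner steps 5 → 1 → 2, so m(1) = 2.
  α_3 = 6: Horner steps 5 → 5 → 3, so m(6) = 3.
  α_4 = 2: Horner steps 5 → 6 → 6, so m(2) = 6.
  α_5 = 5: Horner steps 5 → 0 → 1, so m(5) = 1.
  α_6 = 3: Horner steps 5 → 4 → 6, so m(3) = 6.
Codeword c = [2, 2, 3, 6, 1, 6] ∈ F_7^6.


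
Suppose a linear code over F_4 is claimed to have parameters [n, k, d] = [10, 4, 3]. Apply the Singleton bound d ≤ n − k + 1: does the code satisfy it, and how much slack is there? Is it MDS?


Singleton RHS = n − k + 1 = 7, slack = 4, bound satisfied, not MDS.

Singleton bound: d ≤ n − k + 1.
Here n = 10, k = 4, so n − k + 1 = 7.
Given d = 3, check d ≤ 7: YES.
Slack = (n − k + 1) − d = 4.
The code is NOT MDS (slack = 4 > 0).
Description: the claimed parameters are [10, 4, 3]_4; such a code would be non-MDS.


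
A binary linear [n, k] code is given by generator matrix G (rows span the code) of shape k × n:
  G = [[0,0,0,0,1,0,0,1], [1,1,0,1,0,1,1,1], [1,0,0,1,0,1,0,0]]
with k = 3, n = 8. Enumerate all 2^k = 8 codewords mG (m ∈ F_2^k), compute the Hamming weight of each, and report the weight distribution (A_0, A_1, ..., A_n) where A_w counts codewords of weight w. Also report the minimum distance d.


Weight distribution: A_0 = 1, A_2 = 1, A_3 = 3, A_5 = 1, A_6 = 2. Minimum distance d = 2.

Enumerate all 2^3 = 8 messages m ∈ F_2^3.
For each, compute codeword c = mG in F_2^8, then tally its weight.
  m = 000 → c = 00000000, weight = 0.
  m = 100 → c = 00001001, weight = 2.
  m = 010 → c = 11010111, weight = 6.
  m = 110 → c = 11011110, weight = 6.
  m = 001 → c = 10010100, weight = 3.
  m = 101 → c = 10011101, weight = 5.
  m = 011 → c = 01000011, weight = 3.
  m = 111 → c = 01001010, weight = 3.
Tally weights:
  weight 0: 1 codewords.
  weight 2: 1 codewords.
  weight 3: 3 codewords.
  weight 5: 1 codewords.
  weight 6: 2 codewords.
Minimum distance d = smallest w > 0 with A_w > 0 = 2.
Sanity: Σ A_w = 8 = 2^3 = 8 ✓.


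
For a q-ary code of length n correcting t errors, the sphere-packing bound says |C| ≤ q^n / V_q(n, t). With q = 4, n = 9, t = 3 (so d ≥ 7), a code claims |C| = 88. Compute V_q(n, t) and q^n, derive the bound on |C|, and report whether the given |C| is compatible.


V_q(n, t) = 2620, q^n = 262144, Hamming bound = 100, |C| = 88 ≤ bound (satisfied).

Step 1: Compute V_q(n, t) = Σ_{j=0}^3 C(n, j) (q−1)^j.
  j = 0: C(9,0)·(3)^0 = 1·1 = 1.
  j = 1: C(9,1)·(3)^1 = 9·3 = 27.
  j = 2: C(9,2)·(3)^2 = 36·9 = 324.
  j = 3: C(9,3)·(3)^3 = 84·27 = 2268.
  V_q(n, t) = 1 + 27 + 324 + 2268 = 2620.
Step 2: q^n = 4^9 = 262144.
Step 3: Hamming bound ⌊q^n / V_q(n,t)⌋ = ⌊262144/2620⌋ = 100.
Step 4: Compare |C| = 88 to 100: satisfied.
The claimed |C| lies below the Hamming bound.


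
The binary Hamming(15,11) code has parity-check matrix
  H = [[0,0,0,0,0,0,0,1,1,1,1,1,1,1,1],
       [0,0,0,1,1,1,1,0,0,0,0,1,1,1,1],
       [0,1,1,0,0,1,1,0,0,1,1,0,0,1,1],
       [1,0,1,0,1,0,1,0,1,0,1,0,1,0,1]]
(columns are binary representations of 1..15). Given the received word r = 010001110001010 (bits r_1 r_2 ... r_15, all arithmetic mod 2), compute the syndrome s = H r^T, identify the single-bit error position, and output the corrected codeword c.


s = (1, 0, 0, 1)^T, error position = 9, corrected codeword c = 010001111001010

Compute s = H r^T mod 2 one row at a time:
  s_1 = 1 + 0 + 0 + 0 + 1 + 0 + 1 + 0 = 3 ≡ 1 (mod 2).
  s_2 = 0 + 0 + 1 + 1 + 1 + 0 + 1 + 0 = 4 ≡ 0 (mod 2).
  s_3 = 1 + 0 + 1 + 1 + 0 + 0 + 1 + 0 = 4 ≡ 0 (mod 2).
  s_4 = 0 + 0 + 0 + 1 + 0 + 0 + 0 + 0 = 1 ≡ 1 (mod 2).
s = (1, 0, 0, 1)^T — this equals column 9 of H (binary 1001), so error is at position 9.
Correct: flip bit 9 of r = 010001110001010 to get c = 010001111001010.


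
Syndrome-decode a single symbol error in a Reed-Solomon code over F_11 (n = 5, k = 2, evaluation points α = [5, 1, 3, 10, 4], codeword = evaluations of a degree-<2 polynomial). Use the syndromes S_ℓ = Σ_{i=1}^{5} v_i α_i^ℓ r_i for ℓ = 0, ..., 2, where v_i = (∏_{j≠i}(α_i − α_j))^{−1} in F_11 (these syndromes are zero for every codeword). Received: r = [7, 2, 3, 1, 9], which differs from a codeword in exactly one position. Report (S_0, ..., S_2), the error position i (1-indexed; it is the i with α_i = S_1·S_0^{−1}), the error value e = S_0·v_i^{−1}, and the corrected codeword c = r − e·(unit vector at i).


S = (9, 1, 5), error at position 1, error magnitude e = 3, c = [4, 2, 3, 1, 9].

Step 1: column multipliers v_i = (∏_{j≠i}(α_i − α_j))^{−1} mod 11.
  i = 1 (α = 5): (5−1)(5−3)(5−10)(5−4) = 4·2·(−5)·1 = −40 ≡ 4, so v_1 = 4^{−1} = 3 (mod 11).
  i = 2 (α = 1): (1−5)(1−3)(1−10)(1−4) = (−4)·(−2)·(−9)·(−3) = 216 ≡ 7, so v_2 = 7^{−1} = 8 (mod 11).
  i = 3 (α = 3): (3−5)(3−1)(3−10)(3−4) = (−2)·2·(−7)·(−1) = −28 ≡ 5, so v_3 = 5^{−1} = 9 (mod 11).
  i = 4 (α = 10): (10−5)(10−1)(10−3)(10−4) = 5·9·7·6 = 1890 ≡ 9, so v_4 = 9^{−1} = 5 (mod 11).
  i = 5 (α = 4): (4−5)(4−1)(4−3)(4−10) = (−1)·3·1·(−6) = 18 ≡ 7, so v_5 = 7^{−1} = 8 (mod 11).
  v = [3, 8, 9, 5, 8].
Step 2: syndromes of r = [7, 2, 3, 1, 9] (all sums mod 11).
  S_0 = Σ v_i r_i = 3·7 + 8·2 + 9·3 + 5·1 + 8·9 = 141 ≡ 9.
  S_1 = Σ v_i α_i r_i = 3·5·7 + 8·1·2 + 9·3·3 + 5·10·1 + 8·4·9 = 540 ≡ 1.
  α_i^2 mod 11 = [3, 1, 9, 1, 5].
  S_2 = Σ v_i α_i^2 r_i = 3·3·7 + 8·1·2 + 9·9·3 + 5·1·1 + 8·5·9 = 687 ≡ 5.
  S = (9, 1, 5) ≠ 0, so r is not a codeword (an error is present).
Step 3: locate the error. For a single error e at position i, S_ℓ = v_i·e·α_i^ℓ, so α_err = S_1/S_0.
  S_0^{−1} = 9^{−1} = 5 (mod 11), so α_err = 1·5 = 5 ≡ 5 = α_1. Error position i = 1.
  Consistency check: S_2/S_1 = 5·1 = 5 ≡ 5 = α_err ✓ (single-error assumption holds).
Step 4: error magnitude e = S_0/v_1 = S_0·∏_{j≠1}(α_1 − α_j) = 9·4 = 36 ≡ 3 (mod 11).
Step 5: correct position 1: c_1 = r_1 − e = 7 − 3 ≡ 4 (mod 11). Hence c = [4, 2, 3, 1, 9].
  Check: interpolating c through the α_i gives m(x) = 7 + 6·x (degree < 2) with m(α_i) = c_i for every i, so c is indeed a codeword.


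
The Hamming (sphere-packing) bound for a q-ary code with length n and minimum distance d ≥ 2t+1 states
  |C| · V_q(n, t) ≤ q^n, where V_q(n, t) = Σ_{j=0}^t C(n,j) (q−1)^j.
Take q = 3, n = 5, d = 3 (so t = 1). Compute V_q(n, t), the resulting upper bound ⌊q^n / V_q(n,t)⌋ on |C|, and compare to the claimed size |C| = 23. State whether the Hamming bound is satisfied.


V_q(n, t) = 11, q^n = 243, Hamming bound = 22, |C| = 23 > bound (violated).

Step 1: Compute V_q(n, t) = Σ_{j=0}^1 C(n, j) (q−1)^j.
  j = 0: C(5,0)·(2)^0 = 1·1 = 1.
  j = 1: C(5,1)·(2)^1 = 5·2 = 10.
  V_q(n, t) = 1 + 10 = 11.
Step 2: q^n = 3^5 = 243.
Step 3: Hamming bound ⌊q^n / V_q(n,t)⌋ = ⌊243/11⌋ = 22.
Step 4: Compare |C| = 23 to 22: violated.
The claimed |C| lies above the Hamming bound, so no 3-ary code of length 5 with d ≥ 3 can have 23 codewords.


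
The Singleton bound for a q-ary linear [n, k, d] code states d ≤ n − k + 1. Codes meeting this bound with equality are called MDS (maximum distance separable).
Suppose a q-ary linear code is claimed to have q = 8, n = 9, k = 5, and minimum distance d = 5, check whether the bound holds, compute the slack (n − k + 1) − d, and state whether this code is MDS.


Singleton RHS = n − k + 1 = 5, slack = 0, bound satisfied, MDS.

Singleton bound: d ≤ n − k + 1.
Here n = 9, k = 5, so n − k + 1 = 5.
Given d = 5, check d ≤ 5: YES.
Slack = (n − k + 1) − d = 0.
The code is MDS (slack = 0).
Description: the claimed parameters are [9, 5, 5]_8; such a code would be MDS (meets Singleton bound).


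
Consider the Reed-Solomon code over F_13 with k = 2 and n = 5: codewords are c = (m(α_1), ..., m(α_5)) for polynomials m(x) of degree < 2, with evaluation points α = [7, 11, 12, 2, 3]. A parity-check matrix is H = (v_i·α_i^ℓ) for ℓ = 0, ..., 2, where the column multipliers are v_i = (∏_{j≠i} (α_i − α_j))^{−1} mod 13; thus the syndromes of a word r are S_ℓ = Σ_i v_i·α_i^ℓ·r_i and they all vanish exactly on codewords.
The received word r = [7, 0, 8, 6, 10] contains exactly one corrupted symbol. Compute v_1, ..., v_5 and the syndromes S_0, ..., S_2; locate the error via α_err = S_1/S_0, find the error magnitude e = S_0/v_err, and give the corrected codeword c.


S = (2, 6, 5), error at position 5, error magnitude e = 9, c = [7, 0, 8, 6, 1].

Step 1: column multipliers v_i = (∏_{j≠i}(α_i − α_j))^{−1} mod 13.
  i = 1 (α = 7): (7−11)(7−12)(7−2)(7−3) = (−4)·(−5)·5·4 = 400 ≡ 10, so v_1 = 10^{−1} = 4 (mod 13).
  i = 2 (α = 11): (11−7)(11−12)(11−2)(11−3) = 4·(−1)·9·8 = −288 ≡ 11, so v_2 = 11^{−1} = 6 (mod 13).
  i = 3 (α = 12): (12−7)(12−11)(12−2)(12−3) = 5·1·10·9 = 450 ≡ 8, so v_3 = 8^{−1} = 5 (mod 13).
  i = 4 (α = 2): (2−7)(2−11)(2−12)(2−3) = (−5)·(−9)·(−10)·(−1) = 450 ≡ 8, so v_4 = 8^{−1} = 5 (mod 13).
  i = 5 (α = 3): (3−7)(3−11)(3−12)(3−2) = (−4)·(−8)·(−9)·1 = −288 ≡ 11, so v_5 = 11^{−1} = 6 (mod 13).
  v = [4, 6, 5, 5, 6].
Step 2: syndromes of r = [7, 0, 8, 6, 10] (all sums mod 13).
  S_0 = Σ v_i r_i = 4·7 + 6·0 + 5·8 + 5·6 + 6·10 = 158 ≡ 2.
  S_1 = Σ v_i α_i r_i = 4·7·7 + 6·11·0 + 5·12·8 + 5·2·6 + 6·3·10 = 916 ≡ 6.
  α_i^2 mod 13 = [10, 4, 1, 4, 9].
  S_2 = Σ v_i α_i^2 r_i = 4·10·7 + 6·4·0 + 5·1·8 + 5·4·6 + 6·9·10 = 980 ≡ 5.
  S = (2, 6, 5) ≠ 0, so r is not a codeword (an error is present).
Step 3: locate the error. For a single error e at position i, S_ℓ = v_i·e·α_i^ℓ, so α_err = S_1/S_0.
  S_0^{−1} = 2^{−1} = 7 (mod 13), so α_err = 6·7 = 42 ≡ 3 = α_5. Error position i = 5.
  Consistency check: S_2/S_1 = 5·11 = 55 ≡ 3 = α_err ✓ (single-error assumption holds).
Step 4: error magnitude e = S_0/v_5 = S_0·∏_{j≠5}(α_5 − α_j) = 2·11 = 22 ≡ 9 (mod 13).
Step 5: correct position 5: c_5 = r_5 − e = 10 − 9 ≡ 1 (mod 13). Hence c = [7, 0, 8, 6, 1].
  Check: interpolating c through the α_i gives m(x) = 3 + 8·x (degree < 2) with m(α_i) = c_i for every i, so c is indeed a codeword.


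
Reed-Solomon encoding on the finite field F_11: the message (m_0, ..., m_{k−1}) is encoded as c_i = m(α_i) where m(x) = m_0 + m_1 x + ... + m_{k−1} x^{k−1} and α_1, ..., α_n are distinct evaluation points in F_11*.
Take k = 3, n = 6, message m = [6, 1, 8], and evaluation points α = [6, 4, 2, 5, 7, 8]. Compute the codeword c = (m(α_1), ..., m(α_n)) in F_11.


c = [3, 6, 7, 2, 9, 9]

Message polynomial: m(x) = 6 + 1·x + 8·x^2 (mod 11).
For each evaluation point α_i, compute m(α_i) mod 11:
  α_1 = 6: Horner steps 8 → 5 → 3, so m(6) = 3.
  α_2 = 4: Horner steps 8 → 0 → 6, so m(4) = 6.
  α_3 = 2: Horner steps 8 → 6 → 7, so m(2) = 7.
  α_4 = 5: Horner steps 8 → 8 → 2, so m(5) = 2.
  α_5 = 7: Horner steps 8 → 2 → 9, so m(7) = 9.
  α_6 = 8: Horner steps 8 → 10 → 9, so m(8) = 9.
Codeword c = [3, 6, 7, 2, 9, 9] ∈ F_11^6.


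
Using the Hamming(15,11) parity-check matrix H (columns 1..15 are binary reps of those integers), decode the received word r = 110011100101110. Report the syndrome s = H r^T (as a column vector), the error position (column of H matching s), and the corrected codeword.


s = (0, 0, 1, 0)^T, error position = 2, corrected codeword c = 100011100101110

Compute s = H r^T mod 2 one row at a time:
  s_1 = 0 + 0 + 1 + 0 + 1 + 1 + 1 + 0 = 4 ≡ 0 (mod 2).
  s_2 = 0 + 1 + 1 + 1 + 1 + 1 + 1 + 0 = 6 ≡ 0 (mod 2).
  s_3 = 1 + 0 + 1 + 1 + 1 + 0 + 1 + 0 = 5 ≡ 1 (mod 2).
  s_4 = 1 + 0 + 1 + 1 + 0 + 0 + 1 + 0 = 4 ≡ 0 (mod 2).
s = (0, 0, 1, 0)^T — this equals column 2 of H (binary 0010), so error is at position 2.
Correct: flip bit 2 of r = 110011100101110 to get c = 100011100101110.


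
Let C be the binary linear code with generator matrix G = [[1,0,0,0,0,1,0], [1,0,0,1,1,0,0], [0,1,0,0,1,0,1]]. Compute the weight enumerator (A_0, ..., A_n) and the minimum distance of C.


Weight distribution: A_0 = 1, A_2 = 1, A_3 = 3, A_4 = 2, A_5 = 1. Minimum distance d = 2.

Enumerate all 2^3 = 8 messages m ∈ F_2^3.
For each, compute codeword c = mG in F_2^7, then tally its weight.
  m = 000 → c = 0000000, weight = 0.
  m = 100 → c = 1000010, weight = 2.
  m = 010 → c = 1001100, weight = 3.
  m = 110 → c = 0001110, weight = 3.
  m = 001 → c = 0100101, weight = 3.
  m = 101 → c = 1100111, weight = 5.
  m = 011 → c = 1101001, weight = 4.
  m = 111 → c = 0101011, weight = 4.
Tally weights:
  weight 0: 1 codewords.
  weight 2: 1 codewords.
  weight 3: 3 codewords.
  weight 4: 2 codewords.
  weight 5: 1 codewords.
Minimum distance d = smallest w > 0 with A_w > 0 = 2.
Sanity: Σ A_w = 8 = 2^3 = 8 ✓.


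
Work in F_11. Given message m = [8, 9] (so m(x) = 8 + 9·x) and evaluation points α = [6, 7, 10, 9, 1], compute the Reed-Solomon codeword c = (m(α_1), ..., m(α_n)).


c = [7, 5, 10, 1, 6]

Message polynomial: m(x) = 8 + 9·x (mod 11).
For each evaluation point α_i, compute m(α_i) mod 11:
  α_1 = 6: Horner steps 9 → 7, so m(6) = 7.
  α_2 = 7: Horner steps 9 → 5, so m(7) = 5.
  α_3 = 10: Horner steps 9 → 10, so m(10) = 10.
  α_4 = 9: Horner steps 9 → 1, so m(9) = 1.
  α_5 = 1: Horner steps 9 → 6, so m(1) = 6.
Codeword c = [7, 5, 10, 1, 6] ∈ F_11^5.


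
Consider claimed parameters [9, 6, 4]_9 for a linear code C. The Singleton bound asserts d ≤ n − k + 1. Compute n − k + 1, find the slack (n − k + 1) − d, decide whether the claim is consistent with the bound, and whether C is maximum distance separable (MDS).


Singleton RHS = n − k + 1 = 4, slack = 0, bound satisfied, MDS.

Singleton bound: d ≤ n − k + 1.
Here n = 9, k = 6, so n − k + 1 = 4.
Given d = 4, check d ≤ 4: YES.
Slack = (n − k + 1) − d = 0.
The code is MDS (slack = 0).
Description: the claimed parameters are [9, 6, 4]_9; such a code would be MDS (meets Singleton bound).


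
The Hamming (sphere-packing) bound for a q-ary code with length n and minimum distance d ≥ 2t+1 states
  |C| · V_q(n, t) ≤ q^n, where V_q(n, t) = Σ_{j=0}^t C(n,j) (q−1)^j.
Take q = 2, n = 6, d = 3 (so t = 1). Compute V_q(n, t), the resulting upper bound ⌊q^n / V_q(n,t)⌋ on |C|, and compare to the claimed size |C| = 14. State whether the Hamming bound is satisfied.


V_q(n, t) = 7, q^n = 64, Hamming bound = 9, |C| = 14 > bound (violated).

Step 1: Compute V_q(n, t) = Σ_{j=0}^1 C(n, j) (q−1)^j.
  j = 0: C(6,0)·(1)^0 = 1·1 = 1.
  j = 1: C(6,1)·(1)^1 = 6·1 = 6.
  V_q(n, t) = 1 + 6 = 7.
Step 2: q^n = 2^6 = 64.
Step 3: Hamming bound ⌊q^n / V_q(n,t)⌋ = ⌊64/7⌋ = 9.
Step 4: Compare |C| = 14 to 9: violated.
The claimed |C| lies above the Hamming bound, so no 2-ary code of length 6 with d ≥ 3 can have 14 codewords.


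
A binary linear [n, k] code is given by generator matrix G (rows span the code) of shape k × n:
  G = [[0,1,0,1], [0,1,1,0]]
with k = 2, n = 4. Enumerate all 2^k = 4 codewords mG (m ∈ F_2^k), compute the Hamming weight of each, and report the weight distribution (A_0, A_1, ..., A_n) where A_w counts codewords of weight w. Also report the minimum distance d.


Weight distribution: A_0 = 1, A_2 = 3. Minimum distance d = 2.

Enumerate all 2^2 = 4 messages m ∈ F_2^2.
For each, compute codeword c = mG in F_2^4, then tally its weight.
  m = 00 → c = 0000, weight = 0.
  m = 10 → c = 0101, weight = 2.
  m = 01 → c = 0110, weight = 2.
  m = 11 → c = 0011, weight = 2.
Tally weights:
  weight 0: 1 codewords.
  weight 2: 3 codewords.
Minimum distance d = smallest w > 0 with A_w > 0 = 2.
Sanity: Σ A_w = 4 = 2^2 = 4 ✓.


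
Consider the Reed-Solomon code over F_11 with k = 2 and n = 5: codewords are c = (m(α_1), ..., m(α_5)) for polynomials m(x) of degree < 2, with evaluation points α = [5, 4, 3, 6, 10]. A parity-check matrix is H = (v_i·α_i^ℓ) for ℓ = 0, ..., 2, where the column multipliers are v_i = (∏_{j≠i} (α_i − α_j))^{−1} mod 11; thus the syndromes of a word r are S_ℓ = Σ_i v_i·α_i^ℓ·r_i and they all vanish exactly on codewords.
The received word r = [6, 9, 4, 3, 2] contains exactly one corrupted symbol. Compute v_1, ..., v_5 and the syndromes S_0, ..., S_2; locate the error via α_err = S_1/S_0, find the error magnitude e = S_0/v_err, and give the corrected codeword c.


S = (4, 1, 3), error at position 3, error magnitude e = 3, c = [6, 9, 1, 3, 2].

Step 1: column multipliers v_i = (∏_{j≠i}(α_i − α_j))^{−1} mod 11.
  i = 1 (α = 5): (5−4)(5−3)(5−6)(5−10) = 1·2·(−1)·(−5) = 10 ≡ 10, so v_1 = 10^{−1} = 10 (mod 11).
  i = 2 (α = 4): (4−5)(4−3)(4−6)(4−10) = (−1)·1·(−2)·(−6) = −12 ≡ 10, so v_2 = 10^{−1} = 10 (mod 11).
  i = 3 (α = 3): (3−5)(3−4)(3−6)(3−10) = (−2)·(−1)·(−3)·(−7) = 42 ≡ 9, so v_3 = 9^{−1} = 5 (mod 11).
  i = 4 (α = 6): (6−5)(6−4)(6−3)(6−10) = 1·2·3·(−4) = −24 ≡ 9, so v_4 = 9^{−1} = 5 (mod 11).
  i = 5 (α = 10): (10−5)(10−4)(10−3)(10−6) = 5·6·7·4 = 840 ≡ 4, so v_5 = 4^{−1} = 3 (mod 11).
  v = [10, 10, 5, 5, 3].
Step 2: syndromes of r = [6, 9, 4, 3, 2] (all sums mod 11).
  S_0 = Σ v_i r_i = 10·6 + 10·9 + 5·4 + 5·3 + 3·2 = 191 ≡ 4.
  S_1 = Σ v_i α_i r_i = 10·5·6 + 10·4·9 + 5·3·4 + 5·6·3 + 3·10·2 = 870 ≡ 1.
  α_i^2 mod 11 = [3, 5, 9, 3, 1].
  S_2 = Σ v_i α_i^2 r_i = 10·3·6 + 10·5·9 + 5·9·4 + 5·3·3 + 3·1·2 = 861 ≡ 3.
  S = (4, 1, 3) ≠ 0, so r is not a codeword (an error is present).
Step 3: locate the error. For a single error e at position i, S_ℓ = v_i·e·α_i^ℓ, so α_err = S_1/S_0.
  S_0^{−1} = 4^{−1} = 3 (mod 11), so α_err = 1·3 = 3 ≡ 3 = α_3. Error position i = 3.
  Consistency check: S_2/S_1 = 3·1 = 3 ≡ 3 = α_err ✓ (single-error assumption holds).
Step 4: error magnitude e = S_0/v_3 = S_0·∏_{j≠3}(α_3 − α_j) = 4·9 = 36 ≡ 3 (mod 11).
Step 5: correct position 3: c_3 = r_3 − e = 4 − 3 ≡ 1 (mod 11). Hence c = [6, 9, 1, 3, 2].
  Check: interpolating c through the α_i gives m(x) = 10 + 8·x (degree < 2) with m(α_i) = c_i for every i, so c is indeed a codeword.


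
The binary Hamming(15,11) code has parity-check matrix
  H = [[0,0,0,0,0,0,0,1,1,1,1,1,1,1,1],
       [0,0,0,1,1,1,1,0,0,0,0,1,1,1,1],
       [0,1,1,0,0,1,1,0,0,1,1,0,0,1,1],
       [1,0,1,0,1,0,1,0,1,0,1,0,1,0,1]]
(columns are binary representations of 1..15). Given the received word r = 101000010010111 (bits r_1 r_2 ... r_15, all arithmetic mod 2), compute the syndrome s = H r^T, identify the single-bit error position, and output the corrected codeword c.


s = (1, 1, 0, 1)^T, error position = 13, corrected codeword c = 101000010010011

Compute s = H r^T mod 2 one row at a time:
  s_1 = 1 + 0 + 0 + 1 + 0 + 1 + 1 + 1 = 5 ≡ 1 (mod 2).
  s_2 = 0 + 0 + 0 + 0 + 0 + 1 + 1 + 1 = 3 ≡ 1 (mod 2).
  s_3 = 0 + 1 + 0 + 0 + 0 + 1 + 1 + 1 = 4 ≡ 0 (mod 2).
  s_4 = 1 + 1 + 0 + 0 + 0 + 1 + 1 + 1 = 5 ≡ 1 (mod 2).
s = (1, 1, 0, 1)^T — this equals column 13 of H (binary 1101), so error is at position 13.
Correct: flip bit 13 of r = 101000010010111 to get c = 101000010010011.


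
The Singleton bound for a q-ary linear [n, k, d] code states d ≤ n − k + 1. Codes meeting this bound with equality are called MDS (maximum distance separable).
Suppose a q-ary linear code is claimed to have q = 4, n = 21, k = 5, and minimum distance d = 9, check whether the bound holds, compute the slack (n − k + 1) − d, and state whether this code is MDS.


Singleton RHS = n − k + 1 = 17, slack = 8, bound satisfied, not MDS.

Singleton bound: d ≤ n − k + 1.
Here n = 21, k = 5, so n − k + 1 = 17.
Given d = 9, check d ≤ 17: YES.
Slack = (n − k + 1) − d = 8.
The code is NOT MDS (slack = 8 > 0).
Description: the claimed parameters are [21, 5, 9]_4; such a code would be non-MDS.


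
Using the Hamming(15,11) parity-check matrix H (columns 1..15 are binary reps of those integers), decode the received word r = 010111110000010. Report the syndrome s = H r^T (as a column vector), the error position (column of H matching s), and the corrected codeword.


s = (0, 1, 0, 0)^T, error position = 4, corrected codeword c = 010011110000010

Compute s = H r^T mod 2 one row at a time:
  s_1 = 1 + 0 + 0 + 0 + 0 + 0 + 1 + 0 = 2 ≡ 0 (mod 2).
  s_2 = 1 + 1 + 1 + 1 + 0 + 0 + 1 + 0 = 5 ≡ 1 (mod 2).
  s_3 = 1 + 0 + 1 + 1 + 0 + 0 + 1 + 0 = 4 ≡ 0 (mod 2).
  s_4 = 0 + 0 + 1 + 1 + 0 + 0 + 0 + 0 = 2 ≡ 0 (mod 2).
s = (0, 1, 0, 0)^T — this equals column 4 of H (binary 0100), so error is at position 4.
Correct: flip bit 4 of r = 010111110000010 to get c = 010011110000010.
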